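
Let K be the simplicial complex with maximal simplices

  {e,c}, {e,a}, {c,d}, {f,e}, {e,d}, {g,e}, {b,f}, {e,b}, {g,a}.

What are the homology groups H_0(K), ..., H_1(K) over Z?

H_0 ≅ Z,  H_1 ≅ Z^3.

Take the total order a < b < c < d < e < f < g on the vertex set. Then K (dimension 1) consists of the simplices:

  0-simplices (7): a, b, c, d, e, f, g
  1-simplices (9): ae, ag, be, bf, cd, ce, de, ef, eg

Hence C_0 ≅ Z^7, C_1 ≅ Z^9.

Boundary ∂_1: C_1 → C_0 is given by ∂[p,q] = [q] − [p]. For instance
  ∂ce = e − c.
The resulting 7×9 matrix has rank 6, and its Smith normal form has invariant factors (1,1,1,1,1,1).

From H_k ≅ ker(∂_k) / im(∂_{k+1}) we obtain:

  H_0: rank C_0 − rank ∂_1 = 7 − 6 = 1, and the invariant factors of ∂_1 are all 1, so H_0 = Z.
  H_1: rank ker ∂_1 − rank ∂_2 = (9 − 6) − 0 = 3, and there is no ∂_2, so H_1 = Z^3.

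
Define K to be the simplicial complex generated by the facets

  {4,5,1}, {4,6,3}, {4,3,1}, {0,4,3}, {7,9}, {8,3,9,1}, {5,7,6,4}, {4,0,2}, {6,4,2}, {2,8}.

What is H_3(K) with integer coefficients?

H_3 = 0.

K has 10 vertices, 23 edges, 14 triangles, 2 3-simplices.
rank ∂_3 = 2, rank ∂_4 = 0 ⇒ b_3 = 2 − 2 − 0 = 0. So H_3 ≅ 0.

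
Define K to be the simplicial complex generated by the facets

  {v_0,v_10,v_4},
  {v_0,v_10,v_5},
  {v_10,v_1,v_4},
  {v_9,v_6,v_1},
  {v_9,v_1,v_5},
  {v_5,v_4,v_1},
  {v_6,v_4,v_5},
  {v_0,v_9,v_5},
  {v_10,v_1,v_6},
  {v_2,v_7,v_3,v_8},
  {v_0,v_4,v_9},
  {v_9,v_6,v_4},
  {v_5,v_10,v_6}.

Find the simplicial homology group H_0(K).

We work with the vertex ordering v_0 < v_1 < v_2 < v_3 < v_4 < v_5 < v_6 < v_7 < v_8 < v_9 < v_10. The simplices of K, each written with vertices in increasing order, are:

  0-simplices (11): [v_0], [v_1], [v_2], [v_3], [v_4], [v_5], [v_6], [v_7], [v_8], [v_9], [v_10]
  1-simplices (24): (24 of them)
  2-simplices (16): (16 of them)
  3-simplices (1): [v_2,v_3,v_7,v_8]

so the chain groups are C_0 ≅ Z^11, C_1 ≅ Z^24, C_2 ≅ Z^16, C_3 ≅ Z^1.

Boundary ∂_1: C_1 → C_0 maps an edge to its endpoints' difference, ∂[p,q] = q − p.
The 11×24 boundary matrix has rank 9 and Smith normal form diag(1,1,1,1,1,1,1,1,1).

Boundary ∂_2: C_2 → C_1 maps a triangle to the signed sum of its edges. For instance
  ∂[v_4,v_6,v_9] = [v_6,v_9] − [v_4,v_9] + [v_4,v_6],
  ∂[v_1,v_4,v_10] = [v_4,v_10] − [v_1,v_10] + [v_1,v_4].
This gives a 24×16 integer matrix of rank 15; reducing to Smith normal form yields diagonal entries (1,1,1,1,1,1,1,1,1,1,1,1,1,1,2).

The boundary map ∂_3: C_3 → C_2 sends each 3-simplex σ to the alternating sum Σ_i (−1)^i (σ with its i-th vertex removed). For instance
  ∂[v_2,v_3,v_7,v_8] = [v_3,v_7,v_8] − [v_2,v_7,v_8] + [v_2,v_3,v_8] − [v_2,v_3,v_7].
As a 16×1 matrix over Z this has rank 1, with invariant factors (1).

Computing H_k = (kernel of ∂_k) / (image of ∂_{k+1}):

  H_0: rank C_0 − rank ∂_1 = 11 − 9 = 2, and the invariant factors of ∂_1 are all 1, so H_0 = Z^2.

(K is a triangulation of the disjoint union of the 3-simplex and the real projective plane RP^2.)

H_0 = Z^2.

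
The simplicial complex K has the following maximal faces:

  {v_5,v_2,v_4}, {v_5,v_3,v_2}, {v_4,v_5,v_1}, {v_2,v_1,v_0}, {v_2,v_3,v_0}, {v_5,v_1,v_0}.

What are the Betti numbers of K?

b_0 = 1, b_1 = 1, b_2 = 0.

K has 6 vertices, 12 edges, 6 triangles.
rank ∂_0 = 0, rank ∂_1 = 5 ⇒ b_0 = 6 − 0 − 5 = 1; all invariant factors of ∂_1 are 1 so no torsion. So H_0 = Z.
rank ∂_1 = 5, rank ∂_2 = 6 ⇒ b_1 = 12 − 5 − 6 = 1; all invariant factors of ∂_2 are 1 so no torsion. So H_1 = Z.
rank ∂_2 = 6, rank ∂_3 = 0 ⇒ b_2 = 6 − 6 − 0 = 0. So H_2 = 0.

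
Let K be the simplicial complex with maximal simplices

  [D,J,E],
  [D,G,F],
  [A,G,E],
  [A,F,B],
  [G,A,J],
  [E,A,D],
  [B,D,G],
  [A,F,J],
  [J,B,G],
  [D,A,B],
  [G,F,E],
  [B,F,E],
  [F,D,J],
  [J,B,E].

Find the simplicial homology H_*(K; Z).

H_0 = Z,  H_1 = Z^2,  H_2 = Z.

Order the vertices as A < B < D < E < F < G < J. Listing each simplex with vertices in this order, K has dimension 2 with simplices:

  0-simplices (7): A, B, D, E, F, G, J
  1-simplices (21): AB, AD, AE, AF, AG, AJ, BD, BE, BF, BG, BJ, DE, DF, DG, DJ, EF, EG, EJ, FG, FJ, GJ
  2-simplices (14): ABD, ABF, ADE, AEG, AFJ, AGJ, BDG, BEF, BEJ, BGJ, DEJ, DFG, DFJ, EFG

giving chain groups C_0 ≅ Z^7, C_1 ≅ Z^21, C_2 ≅ Z^14.

The boundary map ∂_1: C_1 → C_0 is given by ∂[p,q] = [q] − [p].
This gives a 7×21 integer matrix of rank 6; reducing to Smith normal form yields diagonal entries (1,1,1,1,1,1).

∂_2: C_2 → C_1 sends each 2-simplex [p,q,r] to [q,r] − [p,r] + [p,q]. For instance
  ∂AFJ = FJ − AJ + AF,
  ∂ABD = BD − AD + AB.
The resulting 21×14 matrix has rank 13, and its Smith normal form has invariant factors (1,1,1,1,1,1,1,1,1,1,1,1,1).

Now H_k = ker ∂_k / im ∂_{k+1}, so:

  H_0: rank C_0 − rank ∂_1 = 7 − 6 = 1, and the invariant factors of ∂_1 are all 1, so H_0 ≅ Z.
  H_1: rank ker ∂_1 − rank ∂_2 = (21 − 6) − 13 = 2, and the invariant factors of ∂_2 are all 1, so H_1 ≅ Z^2.
  H_2: rank ker ∂_2 − rank ∂_3 = (14 − 13) − 0 = 1, and there is no ∂_3, so H_2 ≅ Z.

As a check, the Euler characteristic is 7 − 21 + 14 = 0, which agrees with 1 − 2 + 1 = 0.
(K is a triangulation of the torus T^2.)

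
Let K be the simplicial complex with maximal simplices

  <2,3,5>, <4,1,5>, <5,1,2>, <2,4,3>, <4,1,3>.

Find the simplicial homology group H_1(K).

K has 5 vertices, 10 edges, 5 triangles.
rank ∂_1 = 4, rank ∂_2 = 5 ⇒ b_1 = 10 − 4 − 5 = 1; all invariant factors of ∂_2 are 1 so no torsion. So H_1 = Z.

H_1 = Z.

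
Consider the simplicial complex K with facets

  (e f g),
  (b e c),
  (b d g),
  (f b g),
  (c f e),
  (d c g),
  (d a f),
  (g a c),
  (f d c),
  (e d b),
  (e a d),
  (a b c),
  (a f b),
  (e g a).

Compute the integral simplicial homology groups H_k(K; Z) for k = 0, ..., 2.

H_0 = Z,  H_1 = Z^2,  H_2 = Z.

We work with the vertex ordering a < b < c < d < e < f < g. The simplices of K, each written with vertices in increasing order, are:

  0-simplices (7): a, b, c, d, e, f, g
  1-simplices (21): ab, ac, ad, ae, af, ag, bc, bd, be, bf, bg, cd, ce, cf, cg, de, df, dg, ef, eg, fg
  2-simplices (14): abc, abf, acg, ade, adf, aeg, bce, bde, bdg, bfg, cdf, cdg, cef, efg

giving chain groups C_0 ≅ Z^7, C_1 ≅ Z^21, C_2 ≅ Z^14.

∂_1: C_1 → C_0 maps an edge to its endpoints' difference, ∂[p,q] = q − p.
The 7×21 boundary matrix has rank 6 and Smith normal form diag(1,1,1,1,1,1).

∂_2: C_2 → C_1 maps a triangle to the signed sum of its edges. For instance
  ∂bde = de − be + bd,
  ∂bdg = dg − bg + bd.
The 21×14 boundary matrix has rank 13 and Smith normal form diag(1,1,1,1,1,1,1,1,1,1,1,1,1).

Reading off H_k = ker ∂_k / im ∂_{k+1}:

  H_0: rank C_0 − rank ∂_1 = 7 − 6 = 1, and the invariant factors of ∂_1 are all 1, so H_0 = Z.
  H_1: rank ker ∂_1 − rank ∂_2 = (21 − 6) − 13 = 2, and the invariant factors of ∂_2 are all 1, so H_1 = Z^2.
  H_2: rank ker ∂_2 − rank ∂_3 = (14 − 13) − 0 = 1, and there is no ∂_3, so H_2 = Z.

As a check, the Euler characteristic is 7 − 21 + 14 = 0, which agrees with 1 − 2 + 1 = 0.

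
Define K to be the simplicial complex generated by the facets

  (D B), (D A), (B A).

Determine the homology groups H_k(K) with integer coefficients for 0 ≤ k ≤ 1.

H_0 ≅ Z,  H_1 ≅ Z.

K has 3 vertices, 3 edges.
rank ∂_0 = 0, rank ∂_1 = 2 ⇒ b_0 = 3 − 0 − 2 = 1; all invariant factors of ∂_1 are 1 so no torsion. So H_0 = Z.
rank ∂_1 = 2, rank ∂_2 = 0 ⇒ b_1 = 3 − 2 − 0 = 1. So H_1 = Z.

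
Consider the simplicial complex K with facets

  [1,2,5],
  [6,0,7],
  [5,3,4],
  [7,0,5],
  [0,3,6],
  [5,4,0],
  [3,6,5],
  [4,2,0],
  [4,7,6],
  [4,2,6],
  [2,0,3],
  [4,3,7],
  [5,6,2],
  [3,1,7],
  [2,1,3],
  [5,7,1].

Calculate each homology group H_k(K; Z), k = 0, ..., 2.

Order the vertices as 0 < 1 < 2 < 3 < 4 < 5 < 6 < 7. Listing each simplex with vertices in this order, K has dimension 2 with simplices:

  0-simplices (8): [0], [1], [2], [3], [4], [5], [6], [7]
  1-simplices (24): (24 of them)
  2-simplices (16): [0,2,3], [0,2,4], [0,3,6], [0,4,5], [0,5,7], [0,6,7], [1,2,3], [1,2,5], [1,3,7], [1,5,7], [2,4,6], [2,5,6], [3,4,5], [3,4,7], [3,5,6], [4,6,7]

giving chain groups C_0 ≅ Z^8, C_1 ≅ Z^24, C_2 ≅ Z^16.

The boundary map ∂_1: C_1 → C_0 sends each edge [p,q] (with p < q) to q − p.
The resulting 8×24 matrix has rank 7, and its Smith normal form has invariant factors (1,1,1,1,1,1,1).

The boundary map ∂_2: C_2 → C_1 maps a triangle to the signed sum of its edges. For instance
  ∂[1,2,5] = [2,5] − [1,5] + [1,2],
  ∂[0,4,5] = [4,5] − [0,5] + [0,4].
As a 24×16 matrix over Z this has rank 15, with invariant factors (1,1,1,1,1,1,1,1,1,1,1,1,1,1,1).

Computing H_k = (kernel of ∂_k) / (image of ∂_{k+1}):

  H_0: rank C_0 − rank ∂_1 = 8 − 7 = 1, and the invariant factors of ∂_1 are all 1, so H_0 = Z.
  H_1: rank ker ∂_1 − rank ∂_2 = (24 − 7) − 15 = 2, and the invariant factors of ∂_2 are all 1, so H_1 = Z^2.
  H_2: rank ker ∂_2 − rank ∂_3 = (16 − 15) − 0 = 1, and there is no ∂_3, so H_2 = Z.

H_0 ≅ Z,  H_1 ≅ Z^2,  H_2 ≅ Z.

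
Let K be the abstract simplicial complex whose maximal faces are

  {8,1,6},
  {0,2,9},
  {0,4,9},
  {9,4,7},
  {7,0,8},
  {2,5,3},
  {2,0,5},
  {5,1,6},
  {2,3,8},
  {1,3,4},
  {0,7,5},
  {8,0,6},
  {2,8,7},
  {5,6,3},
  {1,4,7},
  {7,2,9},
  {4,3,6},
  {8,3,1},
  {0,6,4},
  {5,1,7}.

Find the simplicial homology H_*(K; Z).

H_0 = Z,  H_1 = Z ⊕ Z/2,  H_2 = 0.

Take the total order 0 < 1 < 2 < 3 < 4 < 5 < 6 < 7 < 8 < 9 on the vertex set. Then K (dimension 2) consists of the simplices:

  0-simplices (10): [0], [1], [2], [3], [4], [5], [6], [7], [8], [9]
  1-simplices (30): (30 of them)
  2-simplices (20): (20 of them)

giving chain groups C_0 ≅ Z^10, C_1 ≅ Z^30, C_2 ≅ Z^20.

The boundary map ∂_1: C_1 → C_0 sends each edge [p,q] (with p < q) to q − p.
This gives a 10×30 integer matrix of rank 9; reducing to Smith normal form yields diagonal entries (1,1,1,1,1,1,1,1,1).

The boundary map ∂_2: C_2 → C_1 acts by ∂[p,q,r] = [q,r] − [p,r] + [p,q]. For instance
  ∂[1,3,8] = [3,8] − [1,8] + [1,3],
  ∂[2,7,8] = [7,8] − [2,8] + [2,7].
As a 30×20 matrix over Z this has rank 20, with invariant factors (1,1,1,1,1,1,1,1,1,1,1,1,1,1,1,1,1,1,1,2).

Reading off H_k = ker ∂_k / im ∂_{k+1}:

  H_0: rank C_0 − rank ∂_1 = 10 − 9 = 1, and the invariant factors of ∂_1 are all 1, so H_0 ≅ Z.
  H_1: rank ker ∂_1 − rank ∂_2 = (30 − 9) − 20 = 1, and ∂_2 has invariant factor 2 > 1, so H_1 ≅ Z ⊕ Z/2.
  H_2: rank ker ∂_2 − rank ∂_3 = (20 − 20) − 0 = 0, and there is no ∂_3, so H_2 ≅ 0.

As a check, the Euler characteristic is 10 − 30 + 20 = 0, which agrees with 1 − 1 + 0 = 0.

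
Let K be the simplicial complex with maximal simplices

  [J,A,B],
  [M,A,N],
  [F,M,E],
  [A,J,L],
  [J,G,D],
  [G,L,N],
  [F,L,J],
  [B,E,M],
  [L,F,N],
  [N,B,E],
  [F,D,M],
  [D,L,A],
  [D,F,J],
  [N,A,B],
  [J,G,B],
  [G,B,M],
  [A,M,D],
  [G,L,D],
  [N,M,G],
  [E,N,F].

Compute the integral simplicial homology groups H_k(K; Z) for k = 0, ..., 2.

Fix the vertex order A < B < D < E < F < G < J < L < M < N and write every simplex with vertices in increasing order. Then dim K = 2 and the simplices of K are:

  0-simplices (10): A, B, D, E, F, G, J, L, M, N
  1-simplices (30): AB, AD, AJ, AL, AM, AN, BE, BG, BJ, BM, BN, DF, DG, DJ, DL, DM, EF, EM, EN, FJ, FL, FM, FN, GJ, GL, GM, GN, JL, LN, MN
  2-simplices (20): ABJ, ABN, ADL, ADM, AJL, AMN, BEM, BEN, BGJ, BGM, DFJ, DFM, DGJ, DGL, EFM, EFN, FJL, FLN, GLN, GMN

giving chain groups C_0 ≅ Z^10, C_1 ≅ Z^30, C_2 ≅ Z^20.

Boundary ∂_1: C_1 → C_0 sends each edge [p,q] (with p < q) to q − p.
The resulting 10×30 matrix has rank 9, and its Smith normal form has invariant factors (1,1,1,1,1,1,1,1,1).

Boundary ∂_2: C_2 → C_1 acts by ∂[p,q,r] = [q,r] − [p,r] + [p,q]. For instance
  ∂GLN = LN − GN + GL,
  ∂BGM = GM − BM + BG.
This gives a 30×20 integer matrix of rank 20; reducing to Smith normal form yields diagonal entries (1,1,1,1,1,1,1,1,1,1,1,1,1,1,1,1,1,1,1,2).

Now H_k = ker ∂_k / im ∂_{k+1}, so:

  H_0: rank C_0 − rank ∂_1 = 10 − 9 = 1, and the invariant factors of ∂_1 are all 1, so H_0 ≅ Z.
  H_1: rank ker ∂_1 − rank ∂_2 = (30 − 9) − 20 = 1, and ∂_2 has invariant factor 2 > 1, so H_1 ≅ Z ⊕ Z_2.
  H_2: rank ker ∂_2 − rank ∂_3 = (20 − 20) − 0 = 0, and there is no ∂_3, so H_2 ≅ 0.

H_0 ≅ Z,  H_1 ≅ Z ⊕ Z_2,  H_2 = 0.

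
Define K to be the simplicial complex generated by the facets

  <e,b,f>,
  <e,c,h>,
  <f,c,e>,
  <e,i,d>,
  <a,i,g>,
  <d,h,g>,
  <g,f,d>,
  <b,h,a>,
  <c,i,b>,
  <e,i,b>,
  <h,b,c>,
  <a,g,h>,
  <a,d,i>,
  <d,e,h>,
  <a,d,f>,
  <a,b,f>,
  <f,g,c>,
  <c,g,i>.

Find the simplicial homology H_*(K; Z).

H_0 ≅ Z,  H_1 ≅ Z ⊕ Z/2,  H_2 = 0.

K has 9 vertices, 27 edges, 18 triangles.
rank ∂_0 = 0, rank ∂_1 = 8 ⇒ b_0 = 9 − 0 − 8 = 1; all invariant factors of ∂_1 are 1 so no torsion. So H_0 ≅ Z.
rank ∂_1 = 8, rank ∂_2 = 18 ⇒ b_1 = 27 − 8 − 18 = 1; ∂_2 has invariant factor(s) [2] giving torsion. So H_1 ≅ Z ⊕ Z/2.
rank ∂_2 = 18, rank ∂_3 = 0 ⇒ b_2 = 18 − 18 − 0 = 0. So H_2 ≅ 0.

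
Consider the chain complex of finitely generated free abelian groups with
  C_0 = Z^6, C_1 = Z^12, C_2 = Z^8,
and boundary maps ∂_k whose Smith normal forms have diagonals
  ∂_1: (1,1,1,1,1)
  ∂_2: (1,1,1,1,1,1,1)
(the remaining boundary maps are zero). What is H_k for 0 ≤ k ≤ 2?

H_0 ≅ Z,  H_1 = 0,  H_2 ≅ Z.

H_0: b_0 = 6 − 0 − 5 = 1; torsion from ∂_1 factors > 1: none. So H_0 ≅ Z.
H_1: b_1 = 12 − 5 − 7 = 0; torsion from ∂_2 factors > 1: none. So H_1 ≅ 0.
H_2: b_2 = 8 − 7 − 0 = 1; torsion from ∂_3 factors > 1: none. So H_2 ≅ Z.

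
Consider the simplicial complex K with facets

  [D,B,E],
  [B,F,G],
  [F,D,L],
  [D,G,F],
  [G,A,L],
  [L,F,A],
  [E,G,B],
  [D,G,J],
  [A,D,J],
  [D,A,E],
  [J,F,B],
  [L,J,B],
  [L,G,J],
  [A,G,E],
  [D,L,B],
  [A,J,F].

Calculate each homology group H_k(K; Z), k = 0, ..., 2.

Fix the vertex order A < B < D < E < F < G < J < L and write every simplex with vertices in increasing order. Then dim K = 2 and the simplices of K are:

  0-simplices (8): A, B, D, E, F, G, J, L
  1-simplices (24): AD, AE, AF, AG, AJ, AL, BD, BE, BF, BG, BJ, BL, DE, DF, DG, DJ, DL, EG, FG, FJ, FL, GJ, GL, JL
  2-simplices (16): ADE, ADJ, AEG, AFJ, AFL, AGL, BDE, BDL, BEG, BFG, BFJ, BJL, DFG, DFL, DGJ, GJL

Hence C_0 ≅ Z^8, C_1 ≅ Z^24, C_2 ≅ Z^16.

The boundary map ∂_1: C_1 → C_0 is given by ∂[p,q] = [q] − [p].
As a 8×24 matrix over Z this has rank 7, with invariant factors (1,1,1,1,1,1,1).

The boundary map ∂_2: C_2 → C_1 acts by ∂[p,q,r] = [q,r] − [p,r] + [p,q]. For instance
  ∂ADJ = DJ − AJ + AD,
  ∂BFJ = FJ − BJ + BF.
The resulting 24×16 matrix has rank 15, and its Smith normal form has invariant factors (1,1,1,1,1,1,1,1,1,1,1,1,1,1,1).

From H_k ≅ ker(∂_k) / im(∂_{k+1}) we obtain:

  H_0: rank C_0 − rank ∂_1 = 8 − 7 = 1, and the invariant factors of ∂_1 are all 1, so H_0 = Z.
  H_1: rank ker ∂_1 − rank ∂_2 = (24 − 7) − 15 = 2, and the invariant factors of ∂_2 are all 1, so H_1 = Z^2.
  H_2: rank ker ∂_2 − rank ∂_3 = (16 − 15) − 0 = 1, and there is no ∂_3, so H_2 = Z.

H_0 = Z,  H_1 = Z^2,  H_2 = Z.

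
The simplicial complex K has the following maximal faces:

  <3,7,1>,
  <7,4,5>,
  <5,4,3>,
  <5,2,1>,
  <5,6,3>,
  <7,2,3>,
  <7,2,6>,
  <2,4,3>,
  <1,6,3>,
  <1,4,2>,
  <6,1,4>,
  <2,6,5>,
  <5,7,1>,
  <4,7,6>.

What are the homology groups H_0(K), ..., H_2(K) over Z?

H_0 ≅ Z,  H_1 ≅ Z^2,  H_2 ≅ Z.

We work with the vertex ordering 1 < 2 < 3 < 4 < 5 < 6 < 7. The simplices of K, each written with vertices in increasing order, are:

  0-simplices (7): [1], [2], [3], [4], [5], [6], [7]
  1-simplices (21): [1,2], [1,3], [1,4], [1,5], [1,6], [1,7], [2,3], [2,4], [2,5], [2,6], [2,7], [3,4], [3,5], [3,6], [3,7], [4,5], [4,6], [4,7], [5,6], [5,7], [6,7]
  2-simplices (14): [1,2,4], [1,2,5], [1,3,6], [1,3,7], [1,4,6], [1,5,7], [2,3,4], [2,3,7], [2,5,6], [2,6,7], [3,4,5], [3,5,6], [4,5,7], [4,6,7]

Hence C_0 ≅ Z^7, C_1 ≅ Z^21, C_2 ≅ Z^14.

The boundary map ∂_1: C_1 → C_0 sends each edge [p,q] (with p < q) to q − p.
The resulting 7×21 matrix has rank 6, and its Smith normal form has invariant factors (1,1,1,1,1,1).

Boundary ∂_2: C_2 → C_1 acts by ∂[p,q,r] = [q,r] − [p,r] + [p,q]. For instance
  ∂[4,5,7] = [5,7] − [4,7] + [4,5],
  ∂[1,4,6] = [4,6] − [1,6] + [1,4].
The resulting 21×14 matrix has rank 13, and its Smith normal form has invariant factors (1,1,1,1,1,1,1,1,1,1,1,1,1).

Computing H_k = (kernel of ∂_k) / (image of ∂_{k+1}):

  H_0: rank C_0 − rank ∂_1 = 7 − 6 = 1, and the invariant factors of ∂_1 are all 1, so H_0 = Z.
  H_1: rank ker ∂_1 − rank ∂_2 = (21 − 6) − 13 = 2, and the invariant factors of ∂_2 are all 1, so H_1 = Z^2.
  H_2: rank ker ∂_2 − rank ∂_3 = (14 − 13) − 0 = 1, and there is no ∂_3, so H_2 = Z.

As a check, the Euler characteristic is 7 − 21 + 14 = 0, which agrees with 1 − 2 + 1 = 0.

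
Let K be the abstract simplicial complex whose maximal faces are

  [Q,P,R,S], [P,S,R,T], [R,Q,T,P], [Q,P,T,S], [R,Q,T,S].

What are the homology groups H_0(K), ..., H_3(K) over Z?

Fix the vertex order P < Q < R < S < T and write every simplex with vertices in increasing order. Then dim K = 3 and the simplices of K are:

  0-simplices (5): P, Q, R, S, T
  1-simplices (10): PQ, PR, PS, PT, QR, QS, QT, RS, RT, ST
  2-simplices (10): PQR, PQS, PQT, PRS, PRT, PST, QRS, QRT, QST, RST
  3-simplices (5): PQRS, PQRT, PQST, PRST, QRST

so the chain groups are C_0 ≅ Z^5, C_1 ≅ Z^10, C_2 ≅ Z^10, C_3 ≅ Z^5.

The boundary map ∂_1: C_1 → C_0 maps an edge to its endpoints' difference, ∂[p,q] = q − p.
This gives a 5×10 integer matrix of rank 4; reducing to Smith normal form yields diagonal entries (1,1,1,1).

The boundary map ∂_2: C_2 → C_1 sends each 2-simplex [p,q,r] to [q,r] − [p,r] + [p,q]. For instance
  ∂PRT = RT − PT + PR,
  ∂QST = ST − QT + QS.
The resulting 10×10 matrix has rank 6, and its Smith normal form has invariant factors (1,1,1,1,1,1).

The boundary map ∂_3: C_3 → C_2 sends each 3-simplex σ to the alternating sum Σ_i (−1)^i (σ with its i-th vertex removed). For instance
  ∂PRST = RST − PST + PRT − PRS,
  ∂PQRT = QRT − PRT + PQT − PQR.
The 10×5 boundary matrix has rank 4 and Smith normal form diag(1,1,1,1).

Reading off H_k = ker ∂_k / im ∂_{k+1}:

  H_0: rank C_0 − rank ∂_1 = 5 − 4 = 1, and the invariant factors of ∂_1 are all 1, so H_0 = Z.
  H_1: rank ker ∂_1 − rank ∂_2 = (10 − 4) − 6 = 0, and the invariant factors of ∂_2 are all 1, so H_1 = 0.
  H_2: rank ker ∂_2 − rank ∂_3 = (10 − 6) − 4 = 0, and the invariant factors of ∂_3 are all 1, so H_2 = 0.
  H_3: rank ker ∂_3 − rank ∂_4 = (5 − 4) − 0 = 1, and there is no ∂_4, so H_3 = Z.

H_0 ≅ Z,  H_1 = 0,  H_2 = 0,  H_3 ≅ Z.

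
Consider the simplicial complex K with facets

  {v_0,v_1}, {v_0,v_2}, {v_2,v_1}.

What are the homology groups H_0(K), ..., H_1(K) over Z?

Order the vertices as v_0 < v_1 < v_2. Listing each simplex with vertices in this order, K has dimension 1 with simplices:

  0-simplices (3): [v_0], [v_1], [v_2]
  1-simplices (3): [v_0,v_1], [v_0,v_2], [v_1,v_2]

giving chain groups C_0 ≅ Z^3, C_1 ≅ Z^3.

Boundary ∂_1: C_1 → C_0 maps an edge to its endpoints' difference, ∂[p,q] = q − p.
The 3×3 boundary matrix has rank 2 and Smith normal form diag(1,1).

From H_k ≅ ker(∂_k) / im(∂_{k+1}) we obtain:

  H_0: rank C_0 − rank ∂_1 = 3 − 2 = 1, and the invariant factors of ∂_1 are all 1, so H_0 = Z.
  H_1: rank ker ∂_1 − rank ∂_2 = (3 − 2) − 0 = 1, and there is no ∂_2, so H_1 = Z.

H_0 ≅ Z,  H_1 ≅ Z.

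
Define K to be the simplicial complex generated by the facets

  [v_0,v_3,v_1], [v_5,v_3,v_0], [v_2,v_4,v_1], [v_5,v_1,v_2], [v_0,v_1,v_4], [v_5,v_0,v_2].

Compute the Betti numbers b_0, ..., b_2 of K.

Order the vertices as v_0 < v_1 < v_2 < v_3 < v_4 < v_5. Listing each simplex with vertices in this order, K has dimension 2 with simplices:

  0-simplices (6): [v_0], [v_1], [v_2], [v_3], [v_4], [v_5]
  1-simplices (12): [v_0,v_1], [v_0,v_2], [v_0,v_3], [v_0,v_4], [v_0,v_5], [v_1,v_2], [v_1,v_3], [v_1,v_4], [v_1,v_5], [v_2,v_4], [v_2,v_5], [v_3,v_5]
  2-simplices (6): [v_0,v_1,v_3], [v_0,v_1,v_4], [v_0,v_2,v_5], [v_0,v_3,v_5], [v_1,v_2,v_4], [v_1,v_2,v_5]

Hence C_0 ≅ Z^6, C_1 ≅ Z^12, C_2 ≅ Z^6.

The boundary map ∂_1: C_1 → C_0 is given by ∂[p,q] = [q] − [p].
The 6×12 boundary matrix has rank 5 and Smith normal form diag(1,1,1,1,1).

∂_2: C_2 → C_1 maps a triangle to the signed sum of its edges. For instance
  ∂[v_0,v_3,v_5] = [v_3,v_5] − [v_0,v_5] + [v_0,v_3],
  ∂[v_0,v_1,v_3] = [v_1,v_3] − [v_0,v_3] + [v_0,v_1].
The 12×6 boundary matrix has rank 6 and Smith normal form diag(1,1,1,1,1,1).

Computing H_k = (kernel of ∂_k) / (image of ∂_{k+1}):

  H_0: rank C_0 − rank ∂_1 = 6 − 5 = 1, and the invariant factors of ∂_1 are all 1, so H_0 = Z.
  H_1: rank ker ∂_1 − rank ∂_2 = (12 − 5) − 6 = 1, and the invariant factors of ∂_2 are all 1, so H_1 = Z.
  H_2: rank ker ∂_2 − rank ∂_3 = (6 − 6) − 0 = 0, and there is no ∂_3, so H_2 = 0.

Hence the Betti numbers are b_0 = 1, b_1 = 1, b_2 = 0.

b_0 = 1, b_1 = 1, b_2 = 0.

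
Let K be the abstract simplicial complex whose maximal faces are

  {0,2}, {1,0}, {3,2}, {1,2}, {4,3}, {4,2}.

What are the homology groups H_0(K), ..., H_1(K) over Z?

K has 5 vertices, 6 edges.
rank ∂_0 = 0, rank ∂_1 = 4 ⇒ b_0 = 5 − 0 − 4 = 1; all invariant factors of ∂_1 are 1 so no torsion. So H_0 = Z.
rank ∂_1 = 4, rank ∂_2 = 0 ⇒ b_1 = 6 − 4 − 0 = 2. So H_1 = Z^2.

H_0 = Z,  H_1 = Z^2.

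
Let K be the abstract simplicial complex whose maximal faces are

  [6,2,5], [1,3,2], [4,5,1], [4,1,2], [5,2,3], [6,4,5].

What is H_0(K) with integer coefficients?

H_0 ≅ Z.

Take the total order 1 < 2 < 3 < 4 < 5 < 6 on the vertex set. Then K (dimension 2) consists of the simplices:

  0-simplices (6): [1], [2], [3], [4], [5], [6]
  1-simplices (12): [1,2], [1,3], [1,4], [1,5], [2,3], [2,4], [2,5], [2,6], [3,5], [4,5], [4,6], [5,6]
  2-simplices (6): [1,2,3], [1,2,4], [1,4,5], [2,3,5], [2,5,6], [4,5,6]

Hence C_0 ≅ Z^6, C_1 ≅ Z^12, C_2 ≅ Z^6.

∂_1: C_1 → C_0 is given by ∂[p,q] = [q] − [p]. For instance
  ∂[2,5] = [5] − [2].
The resulting 6×12 matrix has rank 5, and its Smith normal form has invariant factors (1,1,1,1,1).

∂_2: C_2 → C_1 maps a triangle to the signed sum of its edges. For instance
  ∂[1,4,5] = [4,5] − [1,5] + [1,4],
  ∂[2,5,6] = [5,6] − [2,6] + [2,5].
The resulting 12×6 matrix has rank 6, and its Smith normal form has invariant factors (1,1,1,1,1,1).

Computing H_k = (kernel of ∂_k) / (image of ∂_{k+1}):

  H_0: rank C_0 − rank ∂_1 = 6 − 5 = 1, and the invariant factors of ∂_1 are all 1, so H_0 ≅ Z.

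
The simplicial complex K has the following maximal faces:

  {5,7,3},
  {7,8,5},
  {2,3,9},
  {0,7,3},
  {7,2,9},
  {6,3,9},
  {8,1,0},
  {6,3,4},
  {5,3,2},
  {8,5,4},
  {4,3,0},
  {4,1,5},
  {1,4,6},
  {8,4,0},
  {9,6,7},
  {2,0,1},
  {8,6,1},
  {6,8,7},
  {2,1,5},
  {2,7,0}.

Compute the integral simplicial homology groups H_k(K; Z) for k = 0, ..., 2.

H_0 ≅ Z,  H_1 ≅ Z ⊕ Z/2,  H_2 = 0.

Fix the vertex order 0 < 1 < 2 < 3 < 4 < 5 < 6 < 7 < 8 < 9 and write every simplex with vertices in increasing order. Then dim K = 2 and the simplices of K are:

  0-simplices (10): [0], [1], [2], [3], [4], [5], [6], [7], [8], [9]
  1-simplices (30): (30 of them)
  2-simplices (20): (20 of them)

giving chain groups C_0 ≅ Z^10, C_1 ≅ Z^30, C_2 ≅ Z^20.

The boundary map ∂_1: C_1 → C_0 sends each edge [p,q] (with p < q) to q − p. For instance
  ∂[0,4] = [4] − [0].
The resulting 10×30 matrix has rank 9, and its Smith normal form has invariant factors (1,1,1,1,1,1,1,1,1).

The boundary map ∂_2: C_2 → C_1 maps a triangle to the signed sum of its edges. For instance
  ∂[1,4,5] = [4,5] − [1,5] + [1,4],
  ∂[0,3,7] = [3,7] − [0,7] + [0,3].
The resulting 30×20 matrix has rank 20, and its Smith normal form has invariant factors (1,1,1,1,1,1,1,1,1,1,1,1,1,1,1,1,1,1,1,2).

From H_k ≅ ker(∂_k) / im(∂_{k+1}) we obtain:

  H_0: rank C_0 − rank ∂_1 = 10 − 9 = 1, and the invariant factors of ∂_1 are all 1, so H_0 ≅ Z.
  H_1: rank ker ∂_1 − rank ∂_2 = (30 − 9) − 20 = 1, and ∂_2 has invariant factor 2 > 1, so H_1 ≅ Z ⊕ Z/2.
  H_2: rank ker ∂_2 − rank ∂_3 = (20 − 20) − 0 = 0, and there is no ∂_3, so H_2 ≅ 0.

As a check, the Euler characteristic is 10 − 30 + 20 = 0, which agrees with 1 − 1 + 0 = 0.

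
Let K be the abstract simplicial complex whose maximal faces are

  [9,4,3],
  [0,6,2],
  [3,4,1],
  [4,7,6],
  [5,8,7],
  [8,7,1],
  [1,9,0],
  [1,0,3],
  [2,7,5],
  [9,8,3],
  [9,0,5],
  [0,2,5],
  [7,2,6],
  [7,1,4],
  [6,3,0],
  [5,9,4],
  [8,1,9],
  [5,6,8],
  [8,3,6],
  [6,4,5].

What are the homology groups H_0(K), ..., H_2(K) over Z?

K has 10 vertices, 30 edges, 20 triangles.
rank ∂_0 = 0, rank ∂_1 = 9 ⇒ b_0 = 10 − 0 − 9 = 1; all invariant factors of ∂_1 are 1 so no torsion. So H_0 = Z.
rank ∂_1 = 9, rank ∂_2 = 20 ⇒ b_1 = 30 − 9 − 20 = 1; ∂_2 has invariant factor(s) [2] giving torsion. So H_1 = Z × Z/2.
rank ∂_2 = 20, rank ∂_3 = 0 ⇒ b_2 = 20 − 20 − 0 = 0. So H_2 = 0.

H_0 ≅ Z,  H_1 ≅ Z × Z/2,  H_2 = 0.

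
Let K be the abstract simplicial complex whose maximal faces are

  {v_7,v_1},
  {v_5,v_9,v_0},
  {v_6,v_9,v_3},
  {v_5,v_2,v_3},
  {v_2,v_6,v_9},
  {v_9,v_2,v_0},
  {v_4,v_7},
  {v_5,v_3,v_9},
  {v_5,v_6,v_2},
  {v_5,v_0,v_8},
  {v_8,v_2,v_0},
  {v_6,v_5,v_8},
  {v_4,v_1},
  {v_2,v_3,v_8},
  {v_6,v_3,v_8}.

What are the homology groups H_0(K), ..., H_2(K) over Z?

Order the vertices as v_0 < v_1 < v_2 < v_3 < v_4 < v_5 < v_6 < v_7 < v_8 < v_9. Listing each simplex with vertices in this order, K has dimension 2 with simplices:

  0-simplices (10): [v_0], [v_1], [v_2], [v_3], [v_4], [v_5], [v_6], [v_7], [v_8], [v_9]
  1-simplices (21): (21 of them)
  2-simplices (12): (12 of them)

giving chain groups C_0 ≅ Z^10, C_1 ≅ Z^21, C_2 ≅ Z^12.

∂_1: C_1 → C_0 maps an edge to its endpoints' difference, ∂[p,q] = q − p. For instance
  ∂[v_1,v_4] = [v_4] − [v_1].
The resulting 10×21 matrix has rank 8, and its Smith normal form has invariant factors (1,1,1,1,1,1,1,1).

Boundary ∂_2: C_2 → C_1 maps a triangle to the signed sum of its edges. For instance
  ∂[v_2,v_3,v_5] = [v_3,v_5] − [v_2,v_5] + [v_2,v_3],
  ∂[v_3,v_6,v_8] = [v_6,v_8] − [v_3,v_8] + [v_3,v_6].
This gives a 21×12 integer matrix of rank 12; reducing to Smith normal form yields diagonal entries (1,1,1,1,1,1,1,1,1,1,1,2).

From H_k ≅ ker(∂_k) / im(∂_{k+1}) we obtain:

  H_0: rank C_0 − rank ∂_1 = 10 − 8 = 2, and the invariant factors of ∂_1 are all 1, so H_0 ≅ Z^2.
  H_1: rank ker ∂_1 − rank ∂_2 = (21 − 8) − 12 = 1, and ∂_2 has invariant factor 2 > 1, so H_1 ≅ Z ⊕ Z/2Z.
  H_2: rank ker ∂_2 − rank ∂_3 = (12 − 12) − 0 = 0, and there is no ∂_3, so H_2 ≅ 0.

As a check, the Euler characteristic is 10 − 21 + 12 = 1, which agrees with 2 − 1 + 0 = 1.
(K is a triangulation of the disjoint union of the circle S^1 and the real projective plane RP^2.)

H_0 = Z^2,  H_1 = Z ⊕ Z/2Z,  H_2 = 0.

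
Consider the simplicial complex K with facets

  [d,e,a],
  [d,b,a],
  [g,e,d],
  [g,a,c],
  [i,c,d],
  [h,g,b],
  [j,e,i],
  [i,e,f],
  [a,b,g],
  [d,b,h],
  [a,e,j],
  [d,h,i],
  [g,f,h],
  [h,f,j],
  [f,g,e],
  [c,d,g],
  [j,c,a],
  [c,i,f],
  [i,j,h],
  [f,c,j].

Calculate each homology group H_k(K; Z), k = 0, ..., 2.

We work with the vertex ordering a < b < c < d < e < f < g < h < i < j. The simplices of K, each written with vertices in increasing order, are:

  0-simplices (10): a, b, c, d, e, f, g, h, i, j
  1-simplices (30): ab, ac, ad, ae, ag, aj, bd, bg, bh, cd, cf, cg, ci, cj, de, dg, dh, di, ef, eg, ei, ej, fg, fh, fi, fj, gh, hi, hj, ij
  2-simplices (20): abd, abg, acg, acj, ade, aej, bdh, bgh, cdg, cdi, cfi, cfj, deg, dhi, efg, efi, eij, fgh, fhj, hij

Hence C_0 ≅ Z^10, C_1 ≅ Z^30, C_2 ≅ Z^20.

∂_1: C_1 → C_0 sends each edge [p,q] (with p < q) to q − p. For instance
  ∂bh = h − b.
This gives a 10×30 integer matrix of rank 9; reducing to Smith normal form yields diagonal entries (1,1,1,1,1,1,1,1,1).

The boundary map ∂_2: C_2 → C_1 sends each 2-simplex [p,q,r] to [q,r] − [p,r] + [p,q]. For instance
  ∂cdi = di − ci + cd,
  ∂cfj = fj − cj + cf.
The 30×20 boundary matrix has rank 20 and Smith normal form diag(1,1,1,1,1,1,1,1,1,1,1,1,1,1,1,1,1,1,1,2).

From H_k ≅ ker(∂_k) / im(∂_{k+1}) we obtain:

  H_0: rank C_0 − rank ∂_1 = 10 − 9 = 1, and the invariant factors of ∂_1 are all 1, so H_0 = Z.
  H_1: rank ker ∂_1 − rank ∂_2 = (30 − 9) − 20 = 1, and ∂_2 has invariant factor 2 > 1, so H_1 = Z ⊕ Z/2Z.
  H_2: rank ker ∂_2 − rank ∂_3 = (20 − 20) − 0 = 0, and there is no ∂_3, so H_2 = 0.

As a check, the Euler characteristic is 10 − 30 + 20 = 0, which agrees with 1 − 1 + 0 = 0.

H_0 ≅ Z,  H_1 ≅ Z ⊕ Z/2Z,  H_2 = 0.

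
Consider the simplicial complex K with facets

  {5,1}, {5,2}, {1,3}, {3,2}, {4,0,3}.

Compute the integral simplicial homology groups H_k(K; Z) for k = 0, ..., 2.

Order the vertices as 0 < 1 < 2 < 3 < 4 < 5. Listing each simplex with vertices in this order, K has dimension 2 with simplices:

  0-simplices (6): [0], [1], [2], [3], [4], [5]
  1-simplices (7): [0,3], [0,4], [1,3], [1,5], [2,3], [2,5], [3,4]
  2-simplices (1): [0,3,4]

so the chain groups are C_0 ≅ Z^6, C_1 ≅ Z^7, C_2 ≅ Z^1.

∂_1: C_1 → C_0 is given by ∂[p,q] = [q] − [p]. For instance
  ∂[3,4] = [4] − [3].
The 6×7 boundary matrix has rank 5 and Smith normal form diag(1,1,1,1,1).

Boundary ∂_2: C_2 → C_1 acts by ∂[p,q,r] = [q,r] − [p,r] + [p,q]. For instance
  ∂[0,3,4] = [3,4] − [0,4] + [0,3].
This gives a 7×1 integer matrix of rank 1; reducing to Smith normal form yields diagonal entries (1).

Now H_k = ker ∂_k / im ∂_{k+1}, so:

  H_0: rank C_0 − rank ∂_1 = 6 − 5 = 1, and the invariant factors of ∂_1 are all 1, so H_0 ≅ Z.
  H_1: rank ker ∂_1 − rank ∂_2 = (7 − 5) − 1 = 1, and the invariant factors of ∂_2 are all 1, so H_1 ≅ Z.
  H_2: rank ker ∂_2 − rank ∂_3 = (1 − 1) − 0 = 0, and there is no ∂_3, so H_2 ≅ 0.

H_0 ≅ Z,  H_1 ≅ Z,  H_2 = 0.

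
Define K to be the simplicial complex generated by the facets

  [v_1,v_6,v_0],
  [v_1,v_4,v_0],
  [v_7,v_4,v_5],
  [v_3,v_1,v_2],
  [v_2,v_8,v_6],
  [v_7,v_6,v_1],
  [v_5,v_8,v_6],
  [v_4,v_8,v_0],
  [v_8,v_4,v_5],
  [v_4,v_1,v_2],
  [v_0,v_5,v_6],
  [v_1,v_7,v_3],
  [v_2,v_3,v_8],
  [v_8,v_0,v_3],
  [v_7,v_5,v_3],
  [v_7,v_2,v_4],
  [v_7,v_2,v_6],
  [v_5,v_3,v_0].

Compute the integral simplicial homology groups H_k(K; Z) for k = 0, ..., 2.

Fix the vertex order v_0 < v_1 < v_2 < v_3 < v_4 < v_5 < v_6 < v_7 < v_8 and write every simplex with vertices in increasing order. Then dim K = 2 and the simplices of K are:

  0-simplices (9): [v_0], [v_1], [v_2], [v_3], [v_4], [v_5], [v_6], [v_7], [v_8]
  1-simplices (27): (27 of them)
  2-simplices (18): (18 of them)

so the chain groups are C_0 ≅ Z^9, C_1 ≅ Z^27, C_2 ≅ Z^18.

∂_1: C_1 → C_0 maps an edge to its endpoints' difference, ∂[p,q] = q − p.
This gives a 9×27 integer matrix of rank 8; reducing to Smith normal form yields diagonal entries (1,1,1,1,1,1,1,1).

∂_2: C_2 → C_1 maps a triangle to the signed sum of its edges. For instance
  ∂[v_4,v_5,v_8] = [v_5,v_8] − [v_4,v_8] + [v_4,v_5],
  ∂[v_5,v_6,v_8] = [v_6,v_8] − [v_5,v_8] + [v_5,v_6].
The 27×18 boundary matrix has rank 18 and Smith normal form diag(1,1,1,1,1,1,1,1,1,1,1,1,1,1,1,1,1,2).

From H_k ≅ ker(∂_k) / im(∂_{k+1}) we obtain:

  H_0: rank C_0 − rank ∂_1 = 9 − 8 = 1, and the invariant factors of ∂_1 are all 1, so H_0 ≅ Z.
  H_1: rank ker ∂_1 − rank ∂_2 = (27 − 8) − 18 = 1, and ∂_2 has invariant factor 2 > 1, so H_1 ≅ Z ⊕ Z/2.
  H_2: rank ker ∂_2 − rank ∂_3 = (18 − 18) − 0 = 0, and there is no ∂_3, so H_2 ≅ 0.

H_0 ≅ Z,  H_1 ≅ Z ⊕ Z/2,  H_2 = 0.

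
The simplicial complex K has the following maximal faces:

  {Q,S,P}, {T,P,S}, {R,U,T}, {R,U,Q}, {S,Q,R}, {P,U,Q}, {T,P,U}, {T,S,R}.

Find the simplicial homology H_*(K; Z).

H_0 = Z,  H_1 = 0,  H_2 = Z.

Take the total order P < Q < R < S < T < U on the vertex set. Then K (dimension 2) consists of the simplices:

  0-simplices (6): P, Q, R, S, T, U
  1-simplices (12): PQ, PS, PT, PU, QR, QS, QU, RS, RT, RU, ST, TU
  2-simplices (8): PQS, PQU, PST, PTU, QRS, QRU, RST, RTU

giving chain groups C_0 ≅ Z^6, C_1 ≅ Z^12, C_2 ≅ Z^8.

Boundary ∂_1: C_1 → C_0 is given by ∂[p,q] = [q] − [p]. For instance
  ∂RU = U − R.
The resulting 6×12 matrix has rank 5, and its Smith normal form has invariant factors (1,1,1,1,1).

Boundary ∂_2: C_2 → C_1 sends each 2-simplex [p,q,r] to [q,r] − [p,r] + [p,q]. For instance
  ∂QRU = RU − QU + QR,
  ∂PQU = QU − PU + PQ.
This gives a 12×8 integer matrix of rank 7; reducing to Smith normal form yields diagonal entries (1,1,1,1,1,1,1).

Computing H_k = (kernel of ∂_k) / (image of ∂_{k+1}):

  H_0: rank C_0 − rank ∂_1 = 6 − 5 = 1, and the invariant factors of ∂_1 are all 1, so H_0 = Z.
  H_1: rank ker ∂_1 − rank ∂_2 = (12 − 5) − 7 = 0, and the invariant factors of ∂_2 are all 1, so H_1 = 0.
  H_2: rank ker ∂_2 − rank ∂_3 = (8 − 7) − 0 = 1, and there is no ∂_3, so H_2 = Z.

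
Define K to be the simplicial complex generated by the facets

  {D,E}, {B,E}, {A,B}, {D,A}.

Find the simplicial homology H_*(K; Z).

Order the vertices as A < B < D < E. Listing each simplex with vertices in this order, K has dimension 1 with simplices:

  0-simplices (4): A, B, D, E
  1-simplices (4): AB, AD, BE, DE

Hence C_0 ≅ Z^4, C_1 ≅ Z^4.

Boundary ∂_1: C_1 → C_0 maps an edge to its endpoints' difference, ∂[p,q] = q − p. For instance
  ∂AD = D − A.
As a 4×4 matrix over Z this has rank 3, with invariant factors (1,1,1).

From H_k ≅ ker(∂_k) / im(∂_{k+1}) we obtain:

  H_0: rank C_0 − rank ∂_1 = 4 − 3 = 1, and the invariant factors of ∂_1 are all 1, so H_0 ≅ Z.
  H_1: rank ker ∂_1 − rank ∂_2 = (4 − 3) − 0 = 1, and there is no ∂_2, so H_1 ≅ Z.

As a check, the Euler characteristic is 4 − 4 = 0, which agrees with 1 − 1 = 0.

H_0 = Z,  H_1 = Z.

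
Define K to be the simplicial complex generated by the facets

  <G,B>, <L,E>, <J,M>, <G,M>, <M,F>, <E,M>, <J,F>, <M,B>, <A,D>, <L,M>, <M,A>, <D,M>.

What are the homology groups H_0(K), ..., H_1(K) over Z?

H_0 ≅ Z,  H_1 ≅ Z^4.

Fix the vertex order A < B < D < E < F < G < J < L < M and write every simplex with vertices in increasing order. Then dim K = 1 and the simplices of K are:

  0-simplices (9): A, B, D, E, F, G, J, L, M
  1-simplices (12): AD, AM, BG, BM, DM, EL, EM, FJ, FM, GM, JM, LM

giving chain groups C_0 ≅ Z^9, C_1 ≅ Z^12.

∂_1: C_1 → C_0 sends each edge [p,q] (with p < q) to q − p. For instance
  ∂LM = M − L.
The 9×12 boundary matrix has rank 8 and Smith normal form diag(1,1,1,1,1,1,1,1).

From H_k ≅ ker(∂_k) / im(∂_{k+1}) we obtain:

  H_0: rank C_0 − rank ∂_1 = 9 − 8 = 1, and the invariant factors of ∂_1 are all 1, so H_0 = Z.
  H_1: rank ker ∂_1 − rank ∂_2 = (12 − 8) − 0 = 4, and there is no ∂_2, so H_1 = Z^4.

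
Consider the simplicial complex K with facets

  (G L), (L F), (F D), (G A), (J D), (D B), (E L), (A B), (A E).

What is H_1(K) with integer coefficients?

H_1 ≅ Z^2.

Order the vertices as A < B < D < E < F < G < J < L. Listing each simplex with vertices in this order, K has dimension 1 with simplices:

  0-simplices (8): A, B, D, E, F, G, J, L
  1-simplices (9): AB, AE, AG, BD, DF, DJ, EL, FL, GL

giving chain groups C_0 ≅ Z^8, C_1 ≅ Z^9.

∂_1: C_1 → C_0 sends each edge [p,q] (with p < q) to q − p.
The 8×9 boundary matrix has rank 7 and Smith normal form diag(1,1,1,1,1,1,1).

Now H_k = ker ∂_k / im ∂_{k+1}, so:

  H_1: rank ker ∂_1 − rank ∂_2 = (9 − 7) − 0 = 2, and there is no ∂_2, so H_1 ≅ Z^2.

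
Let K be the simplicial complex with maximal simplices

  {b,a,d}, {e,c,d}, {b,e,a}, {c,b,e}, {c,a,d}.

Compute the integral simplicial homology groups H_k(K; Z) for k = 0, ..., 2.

H_0 = Z,  H_1 = Z,  H_2 = 0.

Order the vertices as a < b < c < d < e. Listing each simplex with vertices in this order, K has dimension 2 with simplices:

  0-simplices (5): a, b, c, d, e
  1-simplices (10): ab, ac, ad, ae, bc, bd, be, cd, ce, de
  2-simplices (5): abd, abe, acd, bce, cde

Hence C_0 ≅ Z^5, C_1 ≅ Z^10, C_2 ≅ Z^5.

The boundary map ∂_1: C_1 → C_0 is given by ∂[p,q] = [q] − [p].
The resulting 5×10 matrix has rank 4, and its Smith normal form has invariant factors (1,1,1,1).

∂_2: C_2 → C_1 acts by ∂[p,q,r] = [q,r] − [p,r] + [p,q]. For instance
  ∂bce = ce − be + bc,
  ∂cde = de − ce + cd.
This gives a 10×5 integer matrix of rank 5; reducing to Smith normal form yields diagonal entries (1,1,1,1,1).

Reading off H_k = ker ∂_k / im ∂_{k+1}:

  H_0: rank C_0 − rank ∂_1 = 5 − 4 = 1, and the invariant factors of ∂_1 are all 1, so H_0 ≅ Z.
  H_1: rank ker ∂_1 − rank ∂_2 = (10 − 4) − 5 = 1, and the invariant factors of ∂_2 are all 1, so H_1 ≅ Z.
  H_2: rank ker ∂_2 − rank ∂_3 = (5 − 5) − 0 = 0, and there is no ∂_3, so H_2 ≅ 0.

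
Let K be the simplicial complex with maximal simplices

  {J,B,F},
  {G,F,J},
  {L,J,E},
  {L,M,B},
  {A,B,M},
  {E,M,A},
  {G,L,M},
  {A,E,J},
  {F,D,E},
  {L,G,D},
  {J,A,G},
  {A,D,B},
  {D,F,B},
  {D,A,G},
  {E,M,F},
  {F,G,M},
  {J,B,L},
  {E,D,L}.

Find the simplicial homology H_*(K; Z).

H_0 = Z,  H_1 = Z^2,  H_2 = Z.

Take the total order A < B < D < E < F < G < J < L < M on the vertex set. Then K (dimension 2) consists of the simplices:

  0-simplices (9): A, B, D, E, F, G, J, L, M
  1-simplices (27): AB, AD, AE, AG, AJ, AM, BD, BF, BJ, BL, BM, DE, DF, DG, DL, EF, EJ, EL, EM, FG, FJ, FM, GJ, GL, GM, JL, LM
  2-simplices (18): ABD, ABM, ADG, AEJ, AEM, AGJ, BDF, BFJ, BJL, BLM, DEF, DEL, DGL, EFM, EJL, FGJ, FGM, GLM

so the chain groups are C_0 ≅ Z^9, C_1 ≅ Z^27, C_2 ≅ Z^18.

The boundary map ∂_1: C_1 → C_0 maps an edge to its endpoints' difference, ∂[p,q] = q − p.
As a 9×27 matrix over Z this has rank 8, with invariant factors (1,1,1,1,1,1,1,1).

The boundary map ∂_2: C_2 → C_1 maps a triangle to the signed sum of its edges. For instance
  ∂FGM = GM − FM + FG,
  ∂DEL = EL − DL + DE.
The resulting 27×18 matrix has rank 17, and its Smith normal form has invariant factors (1,1,1,1,1,1,1,1,1,1,1,1,1,1,1,1,1).

Now H_k = ker ∂_k / im ∂_{k+1}, so:

  H_0: rank C_0 − rank ∂_1 = 9 − 8 = 1, and the invariant factors of ∂_1 are all 1, so H_0 = Z.
  H_1: rank ker ∂_1 − rank ∂_2 = (27 − 8) − 17 = 2, and the invariant factors of ∂_2 are all 1, so H_1 = Z^2.
  H_2: rank ker ∂_2 − rank ∂_3 = (18 − 17) − 0 = 1, and there is no ∂_3, so H_2 = Z.

As a check, the Euler characteristic is 9 − 27 + 18 = 0, which agrees with 1 − 2 + 1 = 0.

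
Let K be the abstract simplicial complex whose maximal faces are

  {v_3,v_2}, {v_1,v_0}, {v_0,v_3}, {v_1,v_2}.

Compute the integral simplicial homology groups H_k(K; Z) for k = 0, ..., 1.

Fix the vertex order v_0 < v_1 < v_2 < v_3 and write every simplex with vertices in increasing order. Then dim K = 1 and the simplices of K are:

  0-simplices (4): [v_0], [v_1], [v_2], [v_3]
  1-simplices (4): [v_0,v_1], [v_0,v_3], [v_1,v_2], [v_2,v_3]

Hence C_0 ≅ Z^4, C_1 ≅ Z^4.

The boundary map ∂_1: C_1 → C_0 is given by ∂[p,q] = [q] − [p]. For instance
  ∂[v_0,v_3] = [v_3] − [v_0].
The resulting 4×4 matrix has rank 3, and its Smith normal form has invariant factors (1,1,1).

Now H_k = ker ∂_k / im ∂_{k+1}, so:

  H_0: rank C_0 − rank ∂_1 = 4 − 3 = 1, and the invariant factors of ∂_1 are all 1, so H_0 ≅ Z.
  H_1: rank ker ∂_1 − rank ∂_2 = (4 − 3) − 0 = 1, and there is no ∂_2, so H_1 ≅ Z.

As a check, the Euler characteristic is 4 − 4 = 0, which agrees with 1 − 1 = 0.

H_0 = Z,  H_1 = Z.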